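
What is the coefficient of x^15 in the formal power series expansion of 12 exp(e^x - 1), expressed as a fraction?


exp(e^x - 1) is the exponential generating function for the Bell numbers Bell_k: exp(e^x - 1) = sum_{k>=0} Bell_k x^k / k!.
So the coefficient of x^15 in 12 exp(e^x - 1) is 12 Bell_15 / 15!.
Computing: Bell_15 = 1382958545 and 15! = 1307674368000, giving
12 * 1382958545/1307674368000 = 276591709/21794572800.

276591709/21794572800


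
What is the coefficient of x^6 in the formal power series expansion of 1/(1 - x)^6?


The negative binomial / multiset identity is
1/(1 - x)^r = sum_{k>=0} C(k + r - 1, r - 1) x^k.
Here r = 6 and k = 6, so the coefficient is
C(6 + 5, 5) = C(11, 5)
= 462

462


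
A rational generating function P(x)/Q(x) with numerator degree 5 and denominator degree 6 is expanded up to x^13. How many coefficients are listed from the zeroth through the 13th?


Expanding up to x^13 gives the coefficients for x^0, x^1, ..., x^13.
That is 13 + 1 = 14 coefficients in total.

14


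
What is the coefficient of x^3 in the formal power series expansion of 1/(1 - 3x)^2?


The general identity 1/(1 - c x)^r = sum_{k>=0} c^k C(k + r - 1, r - 1) x^k follows by substituting y = c x into 1/(1 - y)^r = sum_{k>=0} C(k + r - 1, r - 1) y^k.
For c = 3, r = 2, k = 3:
3^3 * C(4, 1) = 27 * 4 = 108.

108


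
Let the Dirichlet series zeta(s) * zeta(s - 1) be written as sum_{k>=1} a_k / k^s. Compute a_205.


Convolution gives a_k = sum_{d | k} d * 1 = sum_{d | k} d = sigma(k), the sum of positive divisors of k.
For k = 205, the divisors are 1, 5, 41, 205, so
sigma(205) = 1 + 5 + 41 + 205 = 252.

252


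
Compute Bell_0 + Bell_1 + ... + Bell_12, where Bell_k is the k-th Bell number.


Recall Bell_k counts set partitions of a k-set (with Bell_0 = 1 by convention).
Bell_0 through Bell_12: 1, 1, 2, 5, 15, 52, 203, 877, 4140, 21147, 115975, 678570, 4213597
Sum = 1 + 1 + 2 + 5 + 15 + 52 + 203 + 877 + 4140 + 21147 + 115975 + 678570 + 4213597 = 5034585.

5034585


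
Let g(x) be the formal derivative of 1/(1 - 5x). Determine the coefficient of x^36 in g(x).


Differentiate termwise: d/dx sum_{k>=0} 5^k x^k = sum_{k>=1} k 5^k x^(k-1) = sum_{j>=0} (j+1) 5^(j+1) x^j.
Equivalently, d/dx [1/(1 - 5x)] = 5/(1 - 5x)^2.
For j = 36: 37 * 5^37 = 37 * 72759576141834259033203125 = 2692104317247867584228515625.

2692104317247867584228515625


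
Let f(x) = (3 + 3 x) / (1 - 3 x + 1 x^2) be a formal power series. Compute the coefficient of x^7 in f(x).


Write f(x) = sum_{k>=0} a_k x^k. Multiplying both sides by 1 - 3 x + 1 x^2 gives
(1 - 3 x + 1 x^2) sum_{k>=0} a_k x^k = 3 + 3 x.
Matching coefficients:
 x^0: a_0 = 3
 x^1: a_1 - 3 a_0 = 3  =>  a_1 = 3*3 + 3 = 12
 x^k (k >= 2): a_k = 3 a_{k-1} - 1 a_{k-2}.
Iterating: a_2 = 33, a_3 = 87, a_4 = 228, a_5 = 597, a_6 = 1563, a_7 = 4092.
So the coefficient of x^7 is 4092.

4092


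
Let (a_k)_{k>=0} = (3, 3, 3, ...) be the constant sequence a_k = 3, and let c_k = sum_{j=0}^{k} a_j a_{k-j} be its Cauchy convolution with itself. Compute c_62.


Since a_j = 3 for all j >= 0, the convolution sum becomes
c_k = sum_{j=0}^{k} 3 * 3 = 9 * (k + 1).
Equivalently, the generating function of (a_k) is 3/(1 - x) and its square is 9/(1 - x)^2 = sum_{k>=0} 9(k + 1) x^k.
For k = 62: 9 * 63 = 567.

567


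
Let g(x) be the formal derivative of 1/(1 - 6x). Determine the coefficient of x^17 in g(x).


Differentiate termwise: d/dx sum_{k>=0} 6^k x^k = sum_{k>=1} k 6^k x^(k-1) = sum_{j>=0} (j+1) 6^(j+1) x^j.
Equivalently, d/dx [1/(1 - 6x)] = 6/(1 - 6x)^2.
For j = 17: 18 * 6^18 = 18 * 101559956668416 = 1828079220031488.

1828079220031488


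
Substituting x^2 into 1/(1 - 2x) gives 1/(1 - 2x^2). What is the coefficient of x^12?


The coefficient of x^(2m) in 1/(1 - 2x^2) is 2^m.
With n = 12 = 2*6, the coefficient is 2^6 = 64.

64


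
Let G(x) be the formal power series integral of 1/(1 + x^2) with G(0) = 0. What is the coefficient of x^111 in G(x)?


1/(1 + x^2) = sum_{j>=0} (-1)^j x^(2j). Integrating termwise with G(0) = 0:
G(x) = sum_{j>=0} (-1)^j x^(2j+1) / (2j+1) = arctan(x).
Only odd powers are nonzero. For x^111 write 111 = 2*55 + 1, giving
(-1)^55 / 111 = -1/111 = -1/111.

-1/111


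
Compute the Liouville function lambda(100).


The Liouville function is lambda(k) = (-1)^Omega(k), where Omega(k) counts the prime factors of k with multiplicity.
Factoring: 100 = 2 * 2 * 5 * 5, so Omega(100) = 4.
lambda(100) = (-1)^4 = 1.

1


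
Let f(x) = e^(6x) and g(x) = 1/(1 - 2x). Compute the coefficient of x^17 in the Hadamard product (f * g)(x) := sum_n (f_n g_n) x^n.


Expanding: f_k = 6^k/k! (from e^(6x)) and g_k = 2^k (from 1/(1 - 2x)). So the Hadamard coefficient (f * g)_k = 6^k 2^k / k! = (12)^k / k!.
For k = 17: 12^17/17! = 2218611106740436992/355687428096000 = 92876046336/14889875.

92876046336/14889875


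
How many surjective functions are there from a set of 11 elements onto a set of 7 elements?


By inclusion-exclusion on which target elements are missed, the number of surjections from an n-set onto a k-set is
surj(n, k) = sum_{j=0}^{k} (-1)^j C(k, j) (k - j)^n.
Equivalently surj(n, k) = k! * S(n, k), where S(n, k) is the Stirling number of the second kind.
For n = 11, k = 7:
S(11, 7) = 63987, so
surj = 7! * 63987 = 5040 * 63987 = 322494480.

322494480


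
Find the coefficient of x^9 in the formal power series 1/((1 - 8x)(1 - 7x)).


By partial fractions or Cauchy convolution:
The coefficient equals sum_{k=0}^{9} 8^k * 7^(9-k).
= 791266575

791266575


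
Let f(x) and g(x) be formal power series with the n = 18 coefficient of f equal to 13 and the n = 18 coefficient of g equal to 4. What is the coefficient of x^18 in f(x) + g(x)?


Addition of formal power series is termwise.
The coefficient of x^18 in f + g = 13 + 4
= 17

17


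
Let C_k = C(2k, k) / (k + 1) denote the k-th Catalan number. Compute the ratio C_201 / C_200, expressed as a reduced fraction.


Using C_k = (2k)! / (k! (k+1)!), the ratio C_{k+1}/C_k simplifies to
C_{k+1}/C_k = [(2k+2)! / ((k+1)! (k+2)!)] * [k! (k+1)! / (2k)!]
 = (2k+2)(2k+1) / ((k+1)(k+2)) = 2(2k+1) / (k+2).
For k = 200: 2(2*200 + 1) / (200 + 2) = 802/202 = 401/101.

401/101


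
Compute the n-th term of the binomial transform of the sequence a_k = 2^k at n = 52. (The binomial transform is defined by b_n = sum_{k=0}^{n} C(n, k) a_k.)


With a_k = 2^k, b_n = sum_{k=0}^{n} C(n, k) 2^k = (1 + 2)^n by the binomial theorem.
For n = 52: (1 + 2)^52 = 3^52 = 6461081889226673298932241.

6461081889226673298932241


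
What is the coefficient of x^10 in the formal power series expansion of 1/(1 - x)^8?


The negative binomial / multiset identity is
1/(1 - x)^r = sum_{k>=0} C(k + r - 1, r - 1) x^k.
Here r = 8 and k = 10, so the coefficient is
C(10 + 7, 7) = C(17, 7)
= 19448

19448


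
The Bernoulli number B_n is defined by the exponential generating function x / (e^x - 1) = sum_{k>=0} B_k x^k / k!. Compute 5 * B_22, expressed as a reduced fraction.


Bernoulli numbers can also be computed recursively via B_0 = 1 and sum_{j=0}^{m} C(m+1, j) B_j = 0 for m >= 1. Odd-index Bernoulli numbers vanish for k >= 3.
Computing B_22 = 854513/138, so 5 * B_22 = 5 * 854513/138 = 4272565/138.

4272565/138


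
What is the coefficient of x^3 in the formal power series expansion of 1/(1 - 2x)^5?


The general identity 1/(1 - c x)^r = sum_{k>=0} c^k C(k + r - 1, r - 1) x^k follows by substituting y = c x into 1/(1 - y)^r = sum_{k>=0} C(k + r - 1, r - 1) y^k.
For c = 2, r = 5, k = 3:
2^3 * C(7, 4) = 8 * 35 = 280.

280


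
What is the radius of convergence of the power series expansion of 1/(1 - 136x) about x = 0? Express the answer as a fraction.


Expanding 1/(1 - 136x) = sum_{k>=0} 136^k x^k, the series converges when |136x| < 1, i.e., |x| < 1/136.
So the radius of convergence is 1/136 = 1/136.

1/136


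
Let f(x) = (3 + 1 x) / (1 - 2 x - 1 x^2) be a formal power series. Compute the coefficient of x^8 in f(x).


Write f(x) = sum_{k>=0} a_k x^k. Multiplying both sides by 1 - 2 x - 1 x^2 gives
(1 - 2 x - 1 x^2) sum_{k>=0} a_k x^k = 3 + 1 x.
Matching coefficients:
 x^0: a_0 = 3
 x^1: a_1 - 2 a_0 = 1  =>  a_1 = 2*3 + 1 = 7
 x^k (k >= 2): a_k = 2 a_{k-1} + 1 a_{k-2}.
Iterating: a_2 = 17, a_3 = 41, a_4 = 99, a_5 = 239, a_6 = 577, a_7 = 1393, a_8 = 3363.
So the coefficient of x^8 is 3363.

3363


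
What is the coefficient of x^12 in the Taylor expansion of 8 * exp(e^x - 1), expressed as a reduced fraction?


exp(e^x - 1) = sum_{k>=0} Bell_k x^k / k!, where Bell_k is the k-th Bell number.
So the coefficient of x^12 is 8 * Bell_12 / 12!.
Computing: Bell_12 = 4213597 and 12! = 479001600, giving
8 * 4213597/479001600 = 4213597/59875200.

4213597/59875200


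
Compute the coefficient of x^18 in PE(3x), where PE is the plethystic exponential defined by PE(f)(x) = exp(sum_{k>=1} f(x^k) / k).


With f(x) = 3x, the exponent is sum_{k>=1} 3 x^k / k = 3 * (-ln(1 - x)). Exponentiating:
PE(3x) = exp(-3 ln(1 - x)) = 1/(1 - x)^3.
By the negative binomial expansion, [x^n] 1/(1 - x)^3 = C(n + 2, 2).
For n = 18: C(20, 2) = 190.

190


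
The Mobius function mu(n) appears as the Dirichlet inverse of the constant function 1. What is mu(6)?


6 = 2 * 3 (all distinct primes).
mu(6) = (-1)^2 = 1

1


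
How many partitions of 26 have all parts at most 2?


Using the generating function (1-x)^(-1)(1-x^2)^(-1),
the coefficient of x^26 counts these restricted partitions.
Result = 14

14


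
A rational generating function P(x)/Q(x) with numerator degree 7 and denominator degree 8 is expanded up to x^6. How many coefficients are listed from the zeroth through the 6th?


Expanding up to x^6 gives the coefficients for x^0, x^1, ..., x^6.
That is 6 + 1 = 7 coefficients in total.

7


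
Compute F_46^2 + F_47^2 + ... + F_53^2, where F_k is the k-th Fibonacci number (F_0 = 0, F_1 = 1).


There is a standard identity sum_{k=0}^{N} F_k^2 = F_N * F_{N+1} (proved inductively from the telescoping relation F_k^2 = F_k F_{k+1} - F_{k-1} F_k). Then
sum_{k=46}^{53} F_k^2 = F_53 F_54 - F_45 F_46.
Computing: F_53 = 53316291173, F_54 = 86267571272, F_45 = 1134903170, F_46 = 1836311903.
Sum = 53316291173 * 86267571272 - 1134903170 * 1836311903 = 4597382912525658549546.

4597382912525658549546


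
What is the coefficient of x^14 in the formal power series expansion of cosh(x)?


The Maclaurin series is cosh(t) = sum_{m>=0} t^(2m) / (2m)!, so substituting t = x, only even powers of x are nonzero, with coefficient of x^(2m) equal to 1 / (2m)!.
For x^14 the coefficient is 1/14! = 1/87178291200 = 1/87178291200.

1/87178291200


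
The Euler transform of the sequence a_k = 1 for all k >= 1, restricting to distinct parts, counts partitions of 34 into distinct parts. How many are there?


Partitions of 34 into distinct parts can be computed via generating function.
Product (1+x)(1+x^2)(1+x^3)...
The coefficient of x^34 = 512

512


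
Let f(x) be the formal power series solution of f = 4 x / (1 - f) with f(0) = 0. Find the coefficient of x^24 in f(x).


Apply Lagrange inversion: f = 4 x * phi(f) with phi(t) = 1/(1 - t), so
[x^n] f = 4^n * (1/n) [t^(n-1)] phi(t)^n = 4^n * (1/n) [t^(n-1)] (1 - t)^(-n) = 4^n * (1/n) C(2n - 2, n - 1) = 4^n * C_{n-1}.
For n = 24: C_23 = C(46, 23) / 24 = 8233430727600/24 = 343059613650.
With the 4^24 = 281474976710656 factor, the coefficient is 281474976710656 * 343059613650 = 96562696762500395198054400.

96562696762500395198054400


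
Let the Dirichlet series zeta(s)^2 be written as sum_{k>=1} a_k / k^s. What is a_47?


The Dirichlet convolution of the constant function 1 with itself gives (1 * 1)(k) = sum_{d | k} 1 = d(k), the number of positive divisors of k.
Since zeta(s) = sum_{k>=1} 1/k^s, we have zeta(s)^2 = sum_{k>=1} d(k)/k^s, so a_k = d(k).
For k = 47: the divisors are 1, 47.
Count = 2.

2


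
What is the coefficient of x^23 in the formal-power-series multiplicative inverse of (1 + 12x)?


The inverse is 1/(1 + 12x). Apply the geometric identity 1/(1 - y) = sum_{k>=0} y^k with y = -12x:
1/(1 + 12x) = sum_{k>=0} (-12)^k x^k.
So the coefficient of x^23 is (-12)^23 = -6624737266949237011120128.

-6624737266949237011120128


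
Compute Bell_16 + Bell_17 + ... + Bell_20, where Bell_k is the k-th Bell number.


Recall Bell_k counts set partitions of a k-set (with Bell_0 = 1 by convention).
Bell_16 through Bell_20: 10480142147, 82864869804, 682076806159, 5832742205057, 51724158235372
Sum = 10480142147 + 82864869804 + 682076806159 + 5832742205057 + 51724158235372 = 58332322258539.

58332322258539


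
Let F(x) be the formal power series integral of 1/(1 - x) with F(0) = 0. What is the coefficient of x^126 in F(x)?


1/(1 - x) = sum_{k>=0} x^k. Integrating termwise and using F(0) = 0 gives
F(x) = sum_{k>=0} x^(k+1) / (k+1) = sum_{m>=1} x^m / m = -ln(1 - x).
So the coefficient of x^126 is 1/126 = 1/126.

1/126


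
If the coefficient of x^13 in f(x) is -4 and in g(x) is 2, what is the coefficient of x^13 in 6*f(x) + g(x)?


Scalar multiplication scales coefficients: 6 * -4 = -24.
Then add the g coefficient: -24 + 2
= -22

-22


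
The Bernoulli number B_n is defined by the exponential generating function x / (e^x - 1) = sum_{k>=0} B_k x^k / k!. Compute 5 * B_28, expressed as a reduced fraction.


Bernoulli numbers can also be computed recursively via B_0 = 1 and sum_{j=0}^{m} C(m+1, j) B_j = 0 for m >= 1. Odd-index Bernoulli numbers vanish for k >= 3.
Computing B_28 = -23749461029/870, so 5 * B_28 = 5 * -23749461029/870 = -23749461029/174.

-23749461029/174


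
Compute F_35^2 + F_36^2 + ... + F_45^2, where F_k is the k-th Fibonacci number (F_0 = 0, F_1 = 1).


There is a standard identity sum_{k=0}^{N} F_k^2 = F_N * F_{N+1} (proved inductively from the telescoping relation F_k^2 = F_k F_{k+1} - F_{k-1} F_k). Then
sum_{k=35}^{45} F_k^2 = F_45 F_46 - F_34 F_35.
Computing: F_45 = 1134903170, F_46 = 1836311903, F_34 = 5702887, F_35 = 9227465.
Sum = 1134903170 * 1836311903 - 5702887 * 9227465 = 2083983576633241055.

2083983576633241055


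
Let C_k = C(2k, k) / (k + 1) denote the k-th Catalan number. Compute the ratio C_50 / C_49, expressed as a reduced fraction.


Using C_k = (2k)! / (k! (k+1)!), the ratio C_{k+1}/C_k simplifies to
C_{k+1}/C_k = [(2k+2)! / ((k+1)! (k+2)!)] * [k! (k+1)! / (2k)!]
 = (2k+2)(2k+1) / ((k+1)(k+2)) = 2(2k+1) / (k+2).
For k = 49: 2(2*49 + 1) / (49 + 2) = 198/51 = 66/17.

66/17


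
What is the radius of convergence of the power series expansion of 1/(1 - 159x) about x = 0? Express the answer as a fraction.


Expanding 1/(1 - 159x) = sum_{k>=0} 159^k x^k, the series converges when |159x| < 1, i.e., |x| < 1/159.
So the radius of convergence is 1/159 = 1/159.

1/159


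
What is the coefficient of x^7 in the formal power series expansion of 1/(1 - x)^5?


The expansion 1/(1 - x)^r = sum_{k>=0} C(k + r - 1, r - 1) x^k follows from the multiset / negative-binomial theorem (or from repeated differentiation of the geometric series).
For r = 5 and k = 7:
C(11, 4) = 39916800 / (24 * 5040) = 330.

330


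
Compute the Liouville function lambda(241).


The Liouville function is lambda(k) = (-1)^Omega(k), where Omega(k) counts the prime factors of k with multiplicity.
Factoring: 241 = 241, so Omega(241) = 1.
lambda(241) = (-1)^1 = -1.

-1


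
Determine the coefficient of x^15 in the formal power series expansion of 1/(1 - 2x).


The geometric series identity gives 1/(1 - c x) = sum_{k>=0} c^k x^k, so the coefficient of x^k is c^k.
Here c = 2 and k = 15.
Computing: 2^15 = 32768

32768


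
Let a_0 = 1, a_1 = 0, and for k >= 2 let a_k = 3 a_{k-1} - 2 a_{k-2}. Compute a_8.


Iterating the recurrence forward:
a_0 = 1
a_1 = 0
a_2 = 3*0 - 2*1 = -2
a_3 = 3*-2 - 2*0 = -6
a_4 = 3*-6 - 2*-2 = -14
a_5 = 3*-14 - 2*-6 = -30
a_6 = 3*-30 - 2*-14 = -62
a_7 = 3*-62 - 2*-30 = -126
a_8 = 3*-126 - 2*-62 = -254
So a_8 = -254.

-254


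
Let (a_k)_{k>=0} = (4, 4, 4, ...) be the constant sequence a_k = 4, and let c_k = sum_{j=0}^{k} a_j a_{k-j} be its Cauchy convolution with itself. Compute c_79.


Since a_j = 4 for all j >= 0, the convolution sum becomes
c_k = sum_{j=0}^{k} 4 * 4 = 16 * (k + 1).
Equivalently, the generating function of (a_k) is 4/(1 - x) and its square is 16/(1 - x)^2 = sum_{k>=0} 16(k + 1) x^k.
For k = 79: 16 * 80 = 1280.

1280


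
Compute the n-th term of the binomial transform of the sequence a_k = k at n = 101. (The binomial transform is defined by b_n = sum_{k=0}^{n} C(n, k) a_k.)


With a_k = k, b_n = sum_{k=0}^{n} C(n, k) k. Using k * C(n, k) = n * C(n-1, k-1) gives b_n = n * sum_{k>=1} C(n-1, k-1) = n * 2^(n-1).
For n = 101: 101 * 2^100 = 101 * 1267650600228229401496703205376 = 128032710623051169551167023742976.

128032710623051169551167023742976


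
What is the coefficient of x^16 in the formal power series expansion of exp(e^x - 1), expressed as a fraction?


exp(e^x - 1) is the exponential generating function for the Bell numbers Bell_k: exp(e^x - 1) = sum_{k>=0} Bell_k x^k / k!.
So the coefficient of x^16 in exp(e^x - 1) is Bell_16 / 16!.
Computing: Bell_16 = 10480142147 and 16! = 20922789888000, giving
10480142147/20922789888000 = 10480142147/20922789888000.

10480142147/20922789888000


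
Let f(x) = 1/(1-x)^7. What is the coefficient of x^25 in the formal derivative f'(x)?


Differentiate: d/dx [ 1/(1-x)^r ] = r / (1-x)^(r+1).
Here r = 7, so f'(x) = 7 / (1-x)^8.
The expansion of 1/(1-x)^(r+1) has coefficient of x^n equal to C(n+r, r).
So the coefficient of x^25 in f'(x) is
7 * C(32, 7) = 7 * 3365856 = 23560992

23560992


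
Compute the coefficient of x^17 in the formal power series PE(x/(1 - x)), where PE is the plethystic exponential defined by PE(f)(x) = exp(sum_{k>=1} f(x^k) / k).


For f(x) = x/(1 - x) we have
sum_{k>=1} f(x^k) / k = sum_{k>=1} (1/k) * x^k / (1 - x^k) = sum_{k, m >= 1} x^(k m) / k,
which after exponentiating simplifies to
PE(x/(1 - x)) = prod_{k>=1} 1 / (1 - x^k).
This is the generating function for the partition function p(n), so the coefficient of x^17 is p(17).
Computing p(17) by dynamic programming over parts 1, 2, ..., 17: p(17) = 297.

297


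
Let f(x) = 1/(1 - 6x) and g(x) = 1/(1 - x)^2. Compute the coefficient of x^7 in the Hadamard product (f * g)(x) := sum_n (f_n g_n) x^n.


f has coefficients f_k = 6^k. For g = 1/(1 - x)^2 the coefficient is g_k = C(k + 1, 1) = k + 1. The Hadamard coefficient is (f * g)_k = 6^k * (k + 1).
For k = 7: 6^7 * 8 = 279936 * 8 = 2239488.

2239488


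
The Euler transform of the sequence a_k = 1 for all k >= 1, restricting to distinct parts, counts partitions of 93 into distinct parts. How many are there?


Partitions of 93 into distinct parts can be computed via generating function.
Product (1+x)(1+x^2)(1+x^3)...
The coefficient of x^93 = 245920

245920


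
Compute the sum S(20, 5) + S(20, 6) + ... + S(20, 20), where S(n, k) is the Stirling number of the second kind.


By definition, S(n, k) counts partitions of an n-set into exactly k nonempty blocks.
Computing row n = 20 for k = 5..20:
S(20, k): 749206090500, 4306078895384, 11143554045652, 15170932662679, 12011282644725, 5917584964655, 1900842429486, 411016633391, 61068660380, 6302524580, 452329200, 22350954, 741285, 15675, 190, 1
Sum = 51678344988737.

51678344988737


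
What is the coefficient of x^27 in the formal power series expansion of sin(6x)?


The Maclaurin series is sin(t) = sum_{k>=0} (-1)^k t^(2k+1) / (2k+1)!, so substituting t = 6x, only odd powers of x are nonzero, with coefficient of x^(2k+1) equal to (-1)^k 6^(2k+1) / (2k+1)!.
Write 27 = 2*13 + 1, giving the coefficient (-1)^13 * 6^27 / 27! = -1023490369077469249536/10888869450418352160768000000 = -76527504/814172781296875.

-76527504/814172781296875


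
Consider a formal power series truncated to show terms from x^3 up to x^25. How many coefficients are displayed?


From x^3 to x^25 inclusive, the count is 25 - 3 + 1 = 23.

23


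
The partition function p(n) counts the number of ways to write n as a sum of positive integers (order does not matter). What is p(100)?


Using the generating function prod_{k>=1} 1/(1-x^k), we compute p(100).
By dynamic programming over parts 1 through 100:
p(100) = 190569292

190569292


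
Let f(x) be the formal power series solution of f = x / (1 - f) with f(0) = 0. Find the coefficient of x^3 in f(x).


Apply Lagrange inversion: f = x * phi(f) with phi(t) = 1/(1 - t), so
[x^n] f = (1/n) [t^(n-1)] phi(t)^n = (1/n) [t^(n-1)] (1 - t)^(-n) = (1/n) C(2n - 2, n - 1) = C_{n-1}.
For n = 3: C_2 = C(4, 2) / 3 = 6/3 = 2 = 2.

2


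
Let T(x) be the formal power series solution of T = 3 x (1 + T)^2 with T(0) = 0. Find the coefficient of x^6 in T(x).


Apply the Lagrange inversion formula: if T = 3 x * phi(T) with phi(t) = (1 + t)^2, then [x^n] T = 3^n * (1/n) [t^(n-1)] phi(t)^n = 3^n * (1/n) [t^(n-1)] (1 + t)^(2n) = 3^n * (1/n) C(2n, n-1).
Using the identity C(2n, n-1) = C(2n, n) * n / (n+1), the unscaled factor equals C(2n, n) / (n+1) = C_n, the n-th Catalan number.
For n = 6: C_6 = C(12, 6) / 7 = 924/7 = 132.
With the 3^6 = 729 factor, the coefficient is 729 * 132 = 96228.

96228


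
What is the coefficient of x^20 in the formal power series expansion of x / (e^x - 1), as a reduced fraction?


The exponential generating function for Bernoulli numbers is
x / (e^x - 1) = sum_{k>=0} B_k x^k / k!.
So the coefficient of x^20 in x / (e^x - 1) is B_20 / 20!.
Computing: B_20 = -174611/330, 20! = 2432902008176640000, giving
-174611/330 / 2432902008176640000 = -174611/802857662698291200000.

-174611/802857662698291200000


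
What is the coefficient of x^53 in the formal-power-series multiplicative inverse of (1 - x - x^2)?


Let the inverse be f(x) = sum_{k>=0} a_k x^k. From f(x) * (1 - x - x^2) = 1 and matching coefficients:
 x^0: a_0 = 1.
 x^1: a_1 - a_0 = 0, so a_1 = 1.
 x^k (k >= 2): a_k - a_{k-1} - a_{k-2} = 0, i.e. a_k = a_{k-1} + a_{k-2}.
This is the Fibonacci-type recurrence shifted so that a_0 = a_1 = 1.
Iterating: a_0=1, a_1=1, a_2=2, a_3=3, a_4=5, a_5=8, a_6=13, a_7=21, a_8=34, a_9=55, ...
a_53 = 86267571272.

86267571272


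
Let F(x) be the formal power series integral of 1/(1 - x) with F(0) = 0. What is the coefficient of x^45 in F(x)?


1/(1 - x) = sum_{k>=0} x^k. Integrating termwise and using F(0) = 0 gives
F(x) = sum_{k>=0} x^(k+1) / (k+1) = sum_{m>=1} x^m / m = -ln(1 - x).
So the coefficient of x^45 is 1/45 = 1/45.

1/45


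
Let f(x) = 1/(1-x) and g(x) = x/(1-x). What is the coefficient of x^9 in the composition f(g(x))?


First simplify the composition: f(g(x)) = 1/(1 - x/(1-x)) = (1-x)/((1-x) - x) = (1-x)/(1-2x).
Now extract the coefficient. Write (1-x)/(1-2x) = 1/(1-2x) - x/(1-2x).
The coefficient of x^n in 1/(1-2x) is 2^n, and in x/(1-2x) is 2^(n-1) (for n >= 1).
So the coefficient of x^9 is 2^9 - 2^8 = 512 - 256 = 256.

256


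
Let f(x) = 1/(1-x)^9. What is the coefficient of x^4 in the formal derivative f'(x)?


Differentiate: d/dx [ 1/(1-x)^r ] = r / (1-x)^(r+1).
Here r = 9, so f'(x) = 9 / (1-x)^10.
The expansion of 1/(1-x)^(r+1) has coefficient of x^n equal to C(n+r, r).
So the coefficient of x^4 in f'(x) is
9 * C(13, 9) = 9 * 715 = 6435

6435


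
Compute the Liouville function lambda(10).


The Liouville function is lambda(k) = (-1)^Omega(k), where Omega(k) counts the prime factors of k with multiplicity.
Factoring: 10 = 2 * 5, so Omega(10) = 2.
lambda(10) = (-1)^2 = 1.

1


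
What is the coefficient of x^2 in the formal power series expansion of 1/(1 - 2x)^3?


The general identity 1/(1 - c x)^r = sum_{k>=0} c^k C(k + r - 1, r - 1) x^k follows by substituting y = c x into 1/(1 - y)^r = sum_{k>=0} C(k + r - 1, r - 1) y^k.
For c = 2, r = 3, k = 2:
2^2 * C(4, 2) = 4 * 6 = 24.

24


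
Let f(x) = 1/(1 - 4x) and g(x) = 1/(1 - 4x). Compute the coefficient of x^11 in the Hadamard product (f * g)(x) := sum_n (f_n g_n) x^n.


f has coefficients f_k = 4^k and g has coefficients g_k = 4^k, so the Hadamard product has coefficient (f*g)_k = 4^k * 4^k = 16^k.
For k = 11: 16^11 = 17592186044416.

17592186044416


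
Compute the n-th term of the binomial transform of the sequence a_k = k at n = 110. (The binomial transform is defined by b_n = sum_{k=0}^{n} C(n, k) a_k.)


With a_k = k, b_n = sum_{k=0}^{n} C(n, k) k. Using k * C(n, k) = n * C(n-1, k-1) gives b_n = n * sum_{k>=1} C(n-1, k-1) = n * 2^(n-1).
For n = 110: 110 * 2^109 = 110 * 649037107316853453566312041152512 = 71394081804853879892294324526776320.

71394081804853879892294324526776320


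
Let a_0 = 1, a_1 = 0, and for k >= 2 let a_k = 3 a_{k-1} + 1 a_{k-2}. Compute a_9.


Iterating the recurrence forward:
a_0 = 1
a_1 = 0
a_2 = 3*0 + 1*1 = 1
a_3 = 3*1 + 1*0 = 3
a_4 = 3*3 + 1*1 = 10
a_5 = 3*10 + 1*3 = 33
a_6 = 3*33 + 1*10 = 109
a_7 = 3*109 + 1*33 = 360
a_8 = 3*360 + 1*109 = 1189
a_9 = 3*1189 + 1*360 = 3927
So a_9 = 3927.

3927


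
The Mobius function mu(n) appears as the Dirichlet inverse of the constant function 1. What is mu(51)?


51 = 3 * 17 (all distinct primes).
mu(51) = (-1)^2 = 1

1


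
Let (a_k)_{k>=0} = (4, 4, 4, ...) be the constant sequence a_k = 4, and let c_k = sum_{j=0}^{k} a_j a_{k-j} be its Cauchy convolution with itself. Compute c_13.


Since a_j = 4 for all j >= 0, the convolution sum becomes
c_k = sum_{j=0}^{k} 4 * 4 = 16 * (k + 1).
Equivalently, the generating function of (a_k) is 4/(1 - x) and its square is 16/(1 - x)^2 = sum_{k>=0} 16(k + 1) x^k.
For k = 13: 16 * 14 = 224.

224


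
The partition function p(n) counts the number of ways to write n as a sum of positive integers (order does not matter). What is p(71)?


Using the generating function prod_{k>=1} 1/(1-x^k), we compute p(71).
By dynamic programming over parts 1 through 71:
p(71) = 4697205

4697205


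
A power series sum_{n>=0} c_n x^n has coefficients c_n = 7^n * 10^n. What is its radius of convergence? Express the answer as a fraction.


By the root test (Cauchy-Hadamard), the radius is R = 1 / limsup_n |c_n|^(1/n).
Here |c_n|^(1/n) = (7^n * 10^n)^(1/n) = 7 * 10 = 70 for all n.
So R = 1/70 = 1/70.

1/70


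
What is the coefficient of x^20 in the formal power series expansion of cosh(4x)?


The Maclaurin series is cosh(t) = sum_{m>=0} t^(2m) / (2m)!, so substituting t = 4x, only even powers of x are nonzero, with coefficient of x^(2m) equal to 4^(2m) / (2m)!.
For x^20 the coefficient is 4^20/20! = 1099511627776/2432902008176640000 = 4194304/9280784638125.

4194304/9280784638125


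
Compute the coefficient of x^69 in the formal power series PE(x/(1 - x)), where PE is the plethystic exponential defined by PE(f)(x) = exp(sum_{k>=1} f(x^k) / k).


For f(x) = x/(1 - x) we have
sum_{k>=1} f(x^k) / k = sum_{k>=1} (1/k) * x^k / (1 - x^k) = sum_{k, m >= 1} x^(k m) / k,
which after exponentiating simplifies to
PE(x/(1 - x)) = prod_{k>=1} 1 / (1 - x^k).
This is the generating function for the partition function p(n), so the coefficient of x^69 is p(69).
Computing p(69) by dynamic programming over parts 1, 2, ..., 69: p(69) = 3554345.

3554345


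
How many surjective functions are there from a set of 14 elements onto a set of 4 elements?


By inclusion-exclusion on which target elements are missed, the number of surjections from an n-set onto a k-set is
surj(n, k) = sum_{j=0}^{k} (-1)^j C(k, j) (k - j)^n.
Equivalently surj(n, k) = k! * S(n, k), where S(n, k) is the Stirling number of the second kind.
For n = 14, k = 4:
S(14, 4) = 10391745, so
surj = 4! * 10391745 = 24 * 10391745 = 249401880.

249401880


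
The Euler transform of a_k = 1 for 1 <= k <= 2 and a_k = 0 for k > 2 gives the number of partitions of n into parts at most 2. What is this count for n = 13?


Partitions of 13 into parts at most 2:
Using generating function (1-x)^(-1)(1-x^2)^(-1),
the coefficient of x^13 = 7

7


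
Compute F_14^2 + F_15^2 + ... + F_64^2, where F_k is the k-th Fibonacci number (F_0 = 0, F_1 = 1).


There is a standard identity sum_{k=0}^{N} F_k^2 = F_N * F_{N+1} (proved inductively from the telescoping relation F_k^2 = F_k F_{k+1} - F_{k-1} F_k). Then
sum_{k=14}^{64} F_k^2 = F_64 F_65 - F_13 F_14.
Computing: F_64 = 10610209857723, F_65 = 17167680177565, F_13 = 233, F_14 = 377.
Sum = 10610209857723 * 17167680177565 - 233 * 377 = 182152689454235906026496654.

182152689454235906026496654


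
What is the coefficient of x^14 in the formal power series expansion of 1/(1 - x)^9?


The negative binomial / multiset identity is
1/(1 - x)^r = sum_{k>=0} C(k + r - 1, r - 1) x^k.
Here r = 9 and k = 14, so the coefficient is
C(14 + 8, 8) = C(22, 8)
= 319770

319770


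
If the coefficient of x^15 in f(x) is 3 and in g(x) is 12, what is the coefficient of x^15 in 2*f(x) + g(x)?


Scalar multiplication scales coefficients: 2 * 3 = 6.
Then add the g coefficient: 6 + 12
= 18

18


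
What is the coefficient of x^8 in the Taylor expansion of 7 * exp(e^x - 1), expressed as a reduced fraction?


exp(e^x - 1) = sum_{k>=0} Bell_k x^k / k!, where Bell_k is the k-th Bell number.
So the coefficient of x^8 is 7 * Bell_8 / 8!.
Computing: Bell_8 = 4140 and 8! = 40320, giving
7 * 4140/40320 = 23/32.

23/32


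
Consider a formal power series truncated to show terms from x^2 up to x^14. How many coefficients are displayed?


From x^2 to x^14 inclusive, the count is 14 - 2 + 1 = 13.

13


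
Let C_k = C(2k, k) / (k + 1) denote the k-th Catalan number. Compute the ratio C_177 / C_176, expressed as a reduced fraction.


Using C_k = (2k)! / (k! (k+1)!), the ratio C_{k+1}/C_k simplifies to
C_{k+1}/C_k = [(2k+2)! / ((k+1)! (k+2)!)] * [k! (k+1)! / (2k)!]
 = (2k+2)(2k+1) / ((k+1)(k+2)) = 2(2k+1) / (k+2).
For k = 176: 2(2*176 + 1) / (176 + 2) = 706/178 = 353/89.

353/89


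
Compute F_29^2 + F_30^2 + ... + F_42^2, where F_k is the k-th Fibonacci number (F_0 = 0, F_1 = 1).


There is a standard identity sum_{k=0}^{N} F_k^2 = F_N * F_{N+1} (proved inductively from the telescoping relation F_k^2 = F_k F_{k+1} - F_{k-1} F_k). Then
sum_{k=29}^{42} F_k^2 = F_42 F_43 - F_28 F_29.
Computing: F_42 = 267914296, F_43 = 433494437, F_28 = 317811, F_29 = 514229.
Sum = 267914296 * 433494437 - 317811 * 514229 = 116139193481138633.

116139193481138633


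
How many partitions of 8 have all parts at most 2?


Using the generating function (1-x)^(-1)(1-x^2)^(-1),
the coefficient of x^8 counts these restricted partitions.
Result = 5

5


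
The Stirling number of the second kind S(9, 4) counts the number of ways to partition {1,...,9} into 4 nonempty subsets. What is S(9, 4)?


Using the explicit formula S(n,k) = (1/k!) sum_{j=0}^{k} (-1)^(k-j) C(k,j) j^n:
S(9, 4) = 7770
Equivalently, S(n,k) is n! times the coefficient of x^n in the EGF (e^x - 1)^k / k!.

7770


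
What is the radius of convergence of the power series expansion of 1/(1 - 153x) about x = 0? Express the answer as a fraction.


Expanding 1/(1 - 153x) = sum_{k>=0} 153^k x^k, the series converges when |153x| < 1, i.e., |x| < 1/153.
So the radius of convergence is 1/153 = 1/153.

1/153


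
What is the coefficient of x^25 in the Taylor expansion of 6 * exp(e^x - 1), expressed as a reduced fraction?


exp(e^x - 1) = sum_{k>=0} Bell_k x^k / k!, where Bell_k is the k-th Bell number.
So the coefficient of x^25 is 6 * Bell_25 / 25!.
Computing: Bell_25 = 4638590332229999353 and 25! = 15511210043330985984000000, giving
6 * 4638590332229999353/15511210043330985984000000 = 356814640940769181/198861667222192128000000.

356814640940769181/198861667222192128000000


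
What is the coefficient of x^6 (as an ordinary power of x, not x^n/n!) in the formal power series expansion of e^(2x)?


The exponential series is e^y = sum_{k>=0} y^k / k!. Substituting y = 2x gives
e^(2x) = sum_{k>=0} 2^k x^k / k!.
So the coefficient of x^n is a^n/n! with a = 2, n = 6:
2^6 / 6! = 64/720 = 4/45

4/45


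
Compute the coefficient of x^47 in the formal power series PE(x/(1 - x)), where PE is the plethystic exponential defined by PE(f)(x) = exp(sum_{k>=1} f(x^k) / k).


For f(x) = x/(1 - x) we have
sum_{k>=1} f(x^k) / k = sum_{k>=1} (1/k) * x^k / (1 - x^k) = sum_{k, m >= 1} x^(k m) / k,
which after exponentiating simplifies to
PE(x/(1 - x)) = prod_{k>=1} 1 / (1 - x^k).
This is the generating function for the partition function p(n), so the coefficient of x^47 is p(47).
Computing p(47) by dynamic programming over parts 1, 2, ..., 47: p(47) = 124754.

124754


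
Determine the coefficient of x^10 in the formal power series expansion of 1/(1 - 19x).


The geometric series identity gives 1/(1 - c x) = sum_{k>=0} c^k x^k, so the coefficient of x^k is c^k.
Here c = 19 and k = 10.
Computing: 19^10 = 6131066257801

6131066257801


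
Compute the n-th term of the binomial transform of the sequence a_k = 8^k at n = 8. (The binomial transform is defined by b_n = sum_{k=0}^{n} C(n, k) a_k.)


With a_k = 8^k, b_n = sum_{k=0}^{n} C(n, k) 8^k = (1 + 8)^n by the binomial theorem.
For n = 8: (1 + 8)^8 = 9^8 = 43046721.

43046721


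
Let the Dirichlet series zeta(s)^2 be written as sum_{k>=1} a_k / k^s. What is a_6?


The Dirichlet convolution of the constant function 1 with itself gives (1 * 1)(k) = sum_{d | k} 1 = d(k), the number of positive divisors of k.
Since zeta(s) = sum_{k>=1} 1/k^s, we have zeta(s)^2 = sum_{k>=1} d(k)/k^s, so a_k = d(k).
For k = 6: the divisors are 1, 2, 3, 6.
Count = 4.

4


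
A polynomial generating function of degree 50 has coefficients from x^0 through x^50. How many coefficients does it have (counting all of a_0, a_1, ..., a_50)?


A polynomial of degree 50 takes the form a_0 + a_1 x + ... + a_50 x^50.
The number of coefficients is 50 + 1 = 51.

51


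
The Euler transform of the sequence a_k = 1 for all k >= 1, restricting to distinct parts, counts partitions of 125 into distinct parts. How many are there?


Partitions of 125 into distinct parts can be computed via generating function.
Product (1+x)(1+x^2)(1+x^3)...
The coefficient of x^125 = 3207086

3207086


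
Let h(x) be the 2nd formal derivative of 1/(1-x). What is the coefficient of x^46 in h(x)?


Differentiating 2 times: d^2/dx^2 [1/(1-x)] = 2!/(1-x)^3.
The expansion 1/(1-x)^3 = sum_{k>=0} C(k+2, 2) x^k, so the coefficient of x^n in 2!/(1-x)^3 is 2! * C(n+2, 2).
For n = 46: 2 * C(48, 2) = 2 * 1128 = 2256

2256


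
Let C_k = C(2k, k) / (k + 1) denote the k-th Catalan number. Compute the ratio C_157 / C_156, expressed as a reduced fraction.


Using C_k = (2k)! / (k! (k+1)!), the ratio C_{k+1}/C_k simplifies to
C_{k+1}/C_k = [(2k+2)! / ((k+1)! (k+2)!)] * [k! (k+1)! / (2k)!]
 = (2k+2)(2k+1) / ((k+1)(k+2)) = 2(2k+1) / (k+2).
For k = 156: 2(2*156 + 1) / (156 + 2) = 626/158 = 313/79.

313/79


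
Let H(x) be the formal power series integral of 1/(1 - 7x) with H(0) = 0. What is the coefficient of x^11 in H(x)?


1/(1 - 7x) = sum_{k>=0} 7^k x^k. Integrating termwise with H(0) = 0:
H(x) = sum_{k>=0} 7^k x^(k+1) / (k+1) = sum_{m>=1} 7^(m-1) x^m / m.
For m = 11: 7^10/11 = 282475249/11 = 282475249/11.

282475249/11


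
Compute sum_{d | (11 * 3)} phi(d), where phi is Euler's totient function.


First, 11 * 3 = 33. One classical identity is sum_{d | n} phi(d) = n (each k in [1, n] has a unique gcd with n, and among the k's with gcd(k, n) = n/d there are phi(d) of them). So the sum equals 33. We also verify directly:
Divisors of 33: 1, 3, 11, 33.
phi values: 1, 2, 10, 20.
Sum = 33.

33


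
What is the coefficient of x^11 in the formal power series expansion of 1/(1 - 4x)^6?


The general identity 1/(1 - c x)^r = sum_{k>=0} c^k C(k + r - 1, r - 1) x^k follows by substituting y = c x into 1/(1 - y)^r = sum_{k>=0} C(k + r - 1, r - 1) y^k.
For c = 4, r = 6, k = 11:
4^11 * C(16, 5) = 4194304 * 4368 = 18320719872.

18320719872


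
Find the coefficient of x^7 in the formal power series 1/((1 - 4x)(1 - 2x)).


By partial fractions or Cauchy convolution:
The coefficient equals sum_{k=0}^{7} 4^k * 2^(7-k).
= 32640

32640


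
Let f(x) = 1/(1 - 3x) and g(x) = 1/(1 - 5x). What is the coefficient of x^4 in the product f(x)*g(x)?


The coefficient of x^n in f*g is the Cauchy product: sum_{k=0}^{n} a^k * b^(n-k).
With a=3, b=5, n=4:
sum_{k=0}^{4} 3^k * 5^(4-k)
= 1441

1441


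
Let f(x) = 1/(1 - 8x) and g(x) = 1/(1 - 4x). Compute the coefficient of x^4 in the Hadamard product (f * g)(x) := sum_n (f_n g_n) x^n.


f has coefficients f_k = 8^k and g has coefficients g_k = 4^k, so the Hadamard product has coefficient (f*g)_k = 8^k * 4^k = 32^k.
For k = 4: 32^4 = 1048576.

1048576


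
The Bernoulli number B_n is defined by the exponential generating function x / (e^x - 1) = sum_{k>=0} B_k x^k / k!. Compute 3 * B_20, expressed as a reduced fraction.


Bernoulli numbers can also be computed recursively via B_0 = 1 and sum_{j=0}^{m} C(m+1, j) B_j = 0 for m >= 1. Odd-index Bernoulli numbers vanish for k >= 3.
Computing B_20 = -174611/330, so 3 * B_20 = 3 * -174611/330 = -174611/110.

-174611/110


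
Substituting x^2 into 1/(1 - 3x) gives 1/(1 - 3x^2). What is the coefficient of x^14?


The coefficient of x^(2m) in 1/(1 - 3x^2) is 3^m.
With n = 14 = 2*7, the coefficient is 3^7 = 2187.

2187


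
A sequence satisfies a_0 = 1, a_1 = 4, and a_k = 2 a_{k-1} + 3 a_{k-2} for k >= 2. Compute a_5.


The characteristic equation is t^2 - 2 t - 3 = 0, with roots r_1 = 3 and r_2 = -1 (so c_1 = r_1 + r_2, c_2 = -r_1 r_2 as required).
One can use the closed form a_n = A r_1^n + B r_2^n, but direct iteration is more reliable:
a_0 = 1, a_1 = 4, a_2 = 11, a_3 = 34, a_4 = 101, a_5 = 304.
So a_5 = 304.

304


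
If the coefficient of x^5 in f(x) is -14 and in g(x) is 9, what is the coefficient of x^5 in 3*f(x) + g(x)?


Scalar multiplication scales coefficients: 3 * -14 = -42.
Then add the g coefficient: -42 + 9
= -33

-33


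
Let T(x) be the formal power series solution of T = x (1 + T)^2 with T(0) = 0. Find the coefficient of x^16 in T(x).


Apply the Lagrange inversion formula: if T = x * phi(T) with phi(t) = (1 + t)^2, then [x^n] T = (1/n) [t^(n-1)] phi(t)^n = (1/n) [t^(n-1)] (1 + t)^(2n) = (1/n) C(2n, n-1).
Using the identity C(2n, n-1) = C(2n, n) * n / (n+1), the unscaled factor equals C(2n, n) / (n+1) = C_n, the n-th Catalan number.
For n = 16: C_16 = C(32, 16) / 17 = 601080390/17 = 35357670 = 35357670.

35357670


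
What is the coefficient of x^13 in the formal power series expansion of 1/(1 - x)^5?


The negative binomial / multiset identity is
1/(1 - x)^r = sum_{k>=0} C(k + r - 1, r - 1) x^k.
Here r = 5 and k = 13, so the coefficient is
C(13 + 4, 4) = C(17, 4)
= 2380

2380


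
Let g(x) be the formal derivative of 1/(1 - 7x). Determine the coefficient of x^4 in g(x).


Differentiate termwise: d/dx sum_{k>=0} 7^k x^k = sum_{k>=1} k 7^k x^(k-1) = sum_{j>=0} (j+1) 7^(j+1) x^j.
Equivalently, d/dx [1/(1 - 7x)] = 7/(1 - 7x)^2.
For j = 4: 5 * 7^5 = 5 * 16807 = 84035.

84035


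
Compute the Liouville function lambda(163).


The Liouville function is lambda(k) = (-1)^Omega(k), where Omega(k) counts the prime factors of k with multiplicity.
Factoring: 163 = 163, so Omega(163) = 1.
lambda(163) = (-1)^1 = -1.

-1


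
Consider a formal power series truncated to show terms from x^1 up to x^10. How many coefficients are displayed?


From x^1 to x^10 inclusive, the count is 10 - 1 + 1 = 10.

10


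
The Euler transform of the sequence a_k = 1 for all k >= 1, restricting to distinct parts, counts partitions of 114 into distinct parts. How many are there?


Partitions of 114 into distinct parts can be computed via generating function.
Product (1+x)(1+x^2)(1+x^3)...
The coefficient of x^114 = 1378304

1378304


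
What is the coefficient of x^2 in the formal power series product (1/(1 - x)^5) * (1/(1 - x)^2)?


Combine the factors: (1/(1 - x)^5) * (1/(1 - x)^2) = 1/(1 - x)^7.
Then use 1/(1 - x)^r = sum_{k>=0} C(k + r - 1, r - 1) x^k with r = 7 and k = 2:
C(8, 6) = 28.

28


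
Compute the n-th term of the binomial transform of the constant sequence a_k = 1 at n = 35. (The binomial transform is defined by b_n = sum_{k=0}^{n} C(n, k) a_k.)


With a_k = 1 for all k, b_n = sum_{k=0}^{n} C(n, k) = 2^n by the binomial theorem.
For n = 35: 2^35 = 34359738368.

34359738368
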